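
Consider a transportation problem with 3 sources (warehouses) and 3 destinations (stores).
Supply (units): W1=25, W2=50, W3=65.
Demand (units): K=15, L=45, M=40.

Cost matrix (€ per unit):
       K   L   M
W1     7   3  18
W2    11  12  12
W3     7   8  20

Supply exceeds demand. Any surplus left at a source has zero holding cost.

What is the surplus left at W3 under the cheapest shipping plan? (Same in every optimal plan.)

30

An optimal plan:
  W1->L: 25 × €3 = €75
  W2->M: 40 × €12 = €480
  W3->K: 15 × €7 = €105
  W3->L: 20 × €8 = €160
Total cost = €820.
W3 ships 35 of its 65, leaving 30.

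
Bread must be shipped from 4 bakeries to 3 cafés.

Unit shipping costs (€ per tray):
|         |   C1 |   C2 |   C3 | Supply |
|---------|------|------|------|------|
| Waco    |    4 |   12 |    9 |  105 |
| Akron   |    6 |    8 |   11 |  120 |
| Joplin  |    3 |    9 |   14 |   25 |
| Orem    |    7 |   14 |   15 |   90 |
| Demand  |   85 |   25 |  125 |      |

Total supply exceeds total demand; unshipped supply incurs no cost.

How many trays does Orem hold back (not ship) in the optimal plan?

An optimal plan:
  Waco to C3: 105 × €9 = €945
  Akron to C1: 60 × €6 = €360
  Akron to C2: 25 × €8 = €200
  Akron to C3: 20 × €11 = €220
  Joplin to C1: 25 × €3 = €75
Total cost = €1800.
Orem ships 0 of its 90, leaving 90.

90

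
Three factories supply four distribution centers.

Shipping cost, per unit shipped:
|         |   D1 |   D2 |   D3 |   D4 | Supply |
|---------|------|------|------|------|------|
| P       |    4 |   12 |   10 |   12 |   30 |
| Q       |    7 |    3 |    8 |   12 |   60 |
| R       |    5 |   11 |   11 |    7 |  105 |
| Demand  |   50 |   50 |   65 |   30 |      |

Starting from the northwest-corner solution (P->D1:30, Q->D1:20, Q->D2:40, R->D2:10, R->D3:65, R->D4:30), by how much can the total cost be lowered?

150

Current plan cost = 30·4 + 20·7 + 40·3 + 10·11 + 65·11 + 30·7 = 1415.
Optimal plan:
  P→D3: 30 pallets
  Q→D2: 50 pallets
  Q→D3: 10 pallets
  R→D1: 50 pallets
  R→D3: 25 pallets
  R→D4: 30 pallets
Optimal cost = 1265.
Saving = 1415 − 1265 = 150.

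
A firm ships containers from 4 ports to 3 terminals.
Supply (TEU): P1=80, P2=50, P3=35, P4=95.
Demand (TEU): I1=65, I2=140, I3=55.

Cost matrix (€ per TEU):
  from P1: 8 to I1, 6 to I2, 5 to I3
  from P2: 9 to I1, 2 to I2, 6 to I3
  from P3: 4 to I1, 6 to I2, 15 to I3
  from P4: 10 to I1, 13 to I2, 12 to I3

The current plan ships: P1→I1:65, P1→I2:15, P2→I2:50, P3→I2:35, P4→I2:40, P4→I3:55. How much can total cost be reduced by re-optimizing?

Current plan cost = 65·8 + 15·6 + 50·2 + 35·6 + 40·13 + 55·12 = €2100.
Optimal plan:
  P1->I2: 55 TEU
  P1->I3: 25 TEU
  P2->I2: 50 TEU
  P3->I2: 35 TEU
  P4->I1: 65 TEU
  P4->I3: 30 TEU
Optimal cost = €1775.
Saving = 2100 − 1775 = €325.

325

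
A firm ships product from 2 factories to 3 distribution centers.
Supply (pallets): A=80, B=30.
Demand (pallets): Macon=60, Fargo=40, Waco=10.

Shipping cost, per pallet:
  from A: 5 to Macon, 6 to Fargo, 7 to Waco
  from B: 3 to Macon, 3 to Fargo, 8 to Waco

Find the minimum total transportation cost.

Optimal allocation:
  A→Macon: 60 × 5 = 300
  A→Fargo: 10 × 6 = 60
  A→Waco: 10 × 7 = 70
  B→Fargo: 30 × 3 = 90
Total = 300 + 60 + 70 + 90 = 520.

520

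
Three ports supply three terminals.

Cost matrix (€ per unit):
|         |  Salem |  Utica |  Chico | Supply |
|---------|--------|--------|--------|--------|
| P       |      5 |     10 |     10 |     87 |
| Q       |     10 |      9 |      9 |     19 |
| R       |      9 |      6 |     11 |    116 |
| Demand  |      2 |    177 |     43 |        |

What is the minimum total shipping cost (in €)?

Optimal allocation:
  P–Salem: 2 × €5 = €10
  P–Utica: 42 × €10 = €420
  P–Chico: 43 × €10 = €430
  Q–Utica: 19 × €9 = €171
  R–Utica: 116 × €6 = €696
Total = 10 + 420 + 430 + 171 + 696 = €1727.

1727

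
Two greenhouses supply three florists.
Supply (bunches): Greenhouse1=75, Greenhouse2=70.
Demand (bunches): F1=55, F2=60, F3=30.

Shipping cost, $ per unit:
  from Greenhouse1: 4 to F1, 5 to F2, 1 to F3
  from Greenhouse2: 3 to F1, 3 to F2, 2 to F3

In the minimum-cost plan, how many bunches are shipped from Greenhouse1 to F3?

The minimum-cost plan:
  Greenhouse1->F1: 45 × $4 = $180
  Greenhouse1->F3: 30 × $1 = $30
  Greenhouse2->F1: 10 × $3 = $30
  Greenhouse2->F2: 60 × $3 = $180
Total cost = $420.
So Greenhouse1→F3 carries 30 bunches.

30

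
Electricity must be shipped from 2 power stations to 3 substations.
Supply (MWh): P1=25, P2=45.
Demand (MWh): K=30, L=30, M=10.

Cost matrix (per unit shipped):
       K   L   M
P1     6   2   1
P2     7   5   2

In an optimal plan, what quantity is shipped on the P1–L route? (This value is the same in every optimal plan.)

Optimal shipments:
  P1->L: 25 × 2 = 50
  P2->K: 30 × 7 = 210
  P2->L: 5 × 5 = 25
  P2->M: 10 × 2 = 20
Total cost = 305.
So P1→L carries 25 MWh.

25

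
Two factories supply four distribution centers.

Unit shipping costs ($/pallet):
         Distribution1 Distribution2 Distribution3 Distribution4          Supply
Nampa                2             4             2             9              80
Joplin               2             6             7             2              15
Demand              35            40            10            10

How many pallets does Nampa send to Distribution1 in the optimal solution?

30

Solving gives:
  Nampa->Distribution1: 30 × $2 = $60
  Nampa->Distribution2: 40 × $4 = $160
  Nampa->Distribution3: 10 × $2 = $20
  Joplin->Distribution1: 5 × $2 = $10
  Joplin->Distribution4: 10 × $2 = $20
Total cost = $270.
So Nampa→Distribution1 carries 30 pallets.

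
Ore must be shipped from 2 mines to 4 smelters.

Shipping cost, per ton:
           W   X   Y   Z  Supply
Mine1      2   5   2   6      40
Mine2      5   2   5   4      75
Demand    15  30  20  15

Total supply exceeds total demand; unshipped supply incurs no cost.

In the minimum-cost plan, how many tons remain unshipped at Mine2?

Minimum-cost shipments:
  Mine1 to W: 15 × 2 = 30
  Mine1 to Y: 20 × 2 = 40
  Mine2 to X: 30 × 2 = 60
  Mine2 to Z: 15 × 4 = 60
Total cost = 190.
Mine2 ships 45 of its 75, leaving 30.

30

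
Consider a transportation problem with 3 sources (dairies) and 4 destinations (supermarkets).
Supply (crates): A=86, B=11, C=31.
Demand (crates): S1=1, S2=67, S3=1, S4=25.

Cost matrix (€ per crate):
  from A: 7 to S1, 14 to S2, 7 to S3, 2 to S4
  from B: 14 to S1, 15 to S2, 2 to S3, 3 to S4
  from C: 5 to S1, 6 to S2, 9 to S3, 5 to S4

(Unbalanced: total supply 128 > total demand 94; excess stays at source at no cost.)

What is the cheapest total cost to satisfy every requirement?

749

An optimal shipping plan:
  A to S1: 1 × €7 = €7
  A to S2: 36 × €14 = €504
  A to S4: 25 × €2 = €50
  B to S3: 1 × €2 = €2
  C to S2: 31 × €6 = €186
Total = 7 + 504 + 50 + 2 + 186 = €749.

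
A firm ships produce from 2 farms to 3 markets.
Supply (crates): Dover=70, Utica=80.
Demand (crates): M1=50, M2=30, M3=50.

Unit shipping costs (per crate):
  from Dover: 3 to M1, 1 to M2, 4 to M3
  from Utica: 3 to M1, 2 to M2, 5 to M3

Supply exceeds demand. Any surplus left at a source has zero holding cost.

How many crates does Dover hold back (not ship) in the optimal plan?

0

An optimal plan:
  Dover–M2: 30 × 1 = 30
  Dover–M3: 40 × 4 = 160
  Utica–M1: 50 × 3 = 150
  Utica–M3: 10 × 5 = 50
Total cost = 390.
Dover ships 70 of its 70, leaving 0.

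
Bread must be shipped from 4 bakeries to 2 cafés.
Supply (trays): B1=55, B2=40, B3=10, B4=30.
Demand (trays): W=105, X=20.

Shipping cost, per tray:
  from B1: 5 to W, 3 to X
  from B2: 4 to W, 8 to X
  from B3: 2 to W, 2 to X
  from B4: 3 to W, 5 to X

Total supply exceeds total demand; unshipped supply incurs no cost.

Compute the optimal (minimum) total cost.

455

One minimum-cost allocation:
  B1->W: 25 × 5 = 125
  B1->X: 20 × 3 = 60
  B2->W: 40 × 4 = 160
  B3->W: 10 × 2 = 20
  B4->W: 30 × 3 = 90
Total = 125 + 60 + 160 + 20 + 90 = 455.
(Supply check: B1 ships 45; B2 ships 40; B3 ships 10; B4 ships 30.)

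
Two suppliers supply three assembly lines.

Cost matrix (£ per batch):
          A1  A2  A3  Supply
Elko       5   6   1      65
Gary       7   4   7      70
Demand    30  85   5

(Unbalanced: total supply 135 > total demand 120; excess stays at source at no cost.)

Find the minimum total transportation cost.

525

One minimum-cost allocation:
  Elko→A1: 30 batches
  Elko→A2: 15 batches
  Elko→A3: 5 batches
  Gary→A2: 70 batches
Total cost = £525.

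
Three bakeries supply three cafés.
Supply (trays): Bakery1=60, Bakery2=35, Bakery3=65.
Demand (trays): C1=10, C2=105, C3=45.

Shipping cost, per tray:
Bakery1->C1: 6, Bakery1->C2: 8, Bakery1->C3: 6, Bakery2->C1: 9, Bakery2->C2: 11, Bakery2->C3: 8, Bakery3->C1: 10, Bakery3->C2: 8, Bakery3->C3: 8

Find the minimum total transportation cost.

Optimal allocation:
  Bakery1→C1: 10 × 6 = 60
  Bakery1→C2: 40 × 8 = 320
  Bakery1→C3: 10 × 6 = 60
  Bakery2→C3: 35 × 8 = 280
  Bakery3→C2: 65 × 8 = 520
Total = 60 + 320 + 60 + 280 + 520 = 1240.

1240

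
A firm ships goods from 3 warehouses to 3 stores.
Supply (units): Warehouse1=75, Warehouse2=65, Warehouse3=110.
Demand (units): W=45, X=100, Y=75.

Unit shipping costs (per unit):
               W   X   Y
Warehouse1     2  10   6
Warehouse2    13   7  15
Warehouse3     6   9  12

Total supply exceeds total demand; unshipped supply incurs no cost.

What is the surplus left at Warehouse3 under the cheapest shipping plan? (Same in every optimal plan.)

An optimal plan:
  Warehouse1–Y: 75 × 6 = 450
  Warehouse2–X: 65 × 7 = 455
  Warehouse3–W: 45 × 6 = 270
  Warehouse3–X: 35 × 9 = 315
Total cost = 1490.
Warehouse3 ships 80 of its 110, leaving 30.

30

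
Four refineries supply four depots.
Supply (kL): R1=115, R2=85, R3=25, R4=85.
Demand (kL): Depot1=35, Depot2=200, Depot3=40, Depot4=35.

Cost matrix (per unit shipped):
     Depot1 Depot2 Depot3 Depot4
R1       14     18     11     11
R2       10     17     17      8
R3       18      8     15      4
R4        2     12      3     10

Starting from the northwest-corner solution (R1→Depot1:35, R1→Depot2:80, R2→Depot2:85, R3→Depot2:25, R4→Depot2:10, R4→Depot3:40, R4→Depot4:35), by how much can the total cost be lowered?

Current plan cost = 35·14 + 80·18 + 85·17 + 25·8 + 10·12 + 40·3 + 35·10 = 4165.
Optimal plan:
  R1 to Depot2: 115 × 18 = 2070
  R2 to Depot2: 50 × 17 = 850
  R2 to Depot4: 35 × 8 = 280
  R3 to Depot2: 25 × 8 = 200
  R4 to Depot1: 35 × 2 = 70
  R4 to Depot2: 10 × 12 = 120
  R4 to Depot3: 40 × 3 = 120
Optimal cost = 3710.
Saving = 4165 − 3710 = 455.

455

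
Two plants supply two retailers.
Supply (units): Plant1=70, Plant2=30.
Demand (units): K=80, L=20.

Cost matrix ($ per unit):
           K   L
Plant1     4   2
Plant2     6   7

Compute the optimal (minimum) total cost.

Optimal allocation:
  Plant1→K: 50 × $4 = $200
  Plant1→L: 20 × $2 = $40
  Plant2→K: 30 × $6 = $180
Total = 200 + 40 + 180 = $420.
(Supply check: Plant1 ships 70; Plant2 ships 30.)

420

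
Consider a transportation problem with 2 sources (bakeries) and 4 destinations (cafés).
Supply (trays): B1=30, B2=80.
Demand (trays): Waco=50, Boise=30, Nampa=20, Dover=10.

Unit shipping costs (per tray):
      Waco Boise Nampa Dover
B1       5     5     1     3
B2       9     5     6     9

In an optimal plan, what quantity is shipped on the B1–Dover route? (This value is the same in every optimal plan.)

10

The minimum-cost plan:
  B1 to Nampa: 20 × 1 = 20
  B1 to Dover: 10 × 3 = 30
  B2 to Waco: 50 × 9 = 450
  B2 to Boise: 30 × 5 = 150
Total cost = 650.
So B1→Dover carries 10 trays.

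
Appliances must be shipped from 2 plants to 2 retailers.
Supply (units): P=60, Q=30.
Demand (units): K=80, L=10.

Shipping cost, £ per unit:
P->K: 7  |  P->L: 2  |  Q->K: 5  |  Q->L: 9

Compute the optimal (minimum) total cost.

520

A cheapest plan:
  P to K: 50 × £7 = £350
  P to L: 10 × £2 = £20
  Q to K: 30 × £5 = £150
Total = 350 + 20 + 150 = £520.
(Supply check: P ships 60; Q ships 30.)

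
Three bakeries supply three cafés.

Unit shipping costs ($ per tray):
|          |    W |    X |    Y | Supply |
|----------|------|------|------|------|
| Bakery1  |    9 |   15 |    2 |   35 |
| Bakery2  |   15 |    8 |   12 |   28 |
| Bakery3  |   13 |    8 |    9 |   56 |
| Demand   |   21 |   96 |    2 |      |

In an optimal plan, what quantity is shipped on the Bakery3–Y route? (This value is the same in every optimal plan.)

0

The minimum-cost plan:
  Bakery1–W: 21 trays
  Bakery1–X: 12 trays
  Bakery1–Y: 2 trays
  Bakery2–X: 28 trays
  Bakery3–X: 56 trays
Total cost = $1045.
The route Bakery3→Y is not used.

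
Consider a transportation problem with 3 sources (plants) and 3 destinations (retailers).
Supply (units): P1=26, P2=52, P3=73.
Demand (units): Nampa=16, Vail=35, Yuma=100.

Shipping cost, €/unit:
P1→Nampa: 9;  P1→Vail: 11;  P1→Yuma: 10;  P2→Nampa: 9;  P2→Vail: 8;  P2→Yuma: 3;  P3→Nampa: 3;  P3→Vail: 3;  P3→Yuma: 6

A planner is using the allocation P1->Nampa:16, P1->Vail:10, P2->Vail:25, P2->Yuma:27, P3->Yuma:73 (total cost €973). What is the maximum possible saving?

272

Current plan cost = 16·9 + 10·11 + 25·8 + 27·3 + 73·6 = €973.
Optimal plan:
  P1–Yuma: 26 units
  P2–Yuma: 52 units
  P3–Nampa: 16 units
  P3–Vail: 35 units
  P3–Yuma: 22 units
Optimal cost = €701.
Saving = 973 − 701 = €272.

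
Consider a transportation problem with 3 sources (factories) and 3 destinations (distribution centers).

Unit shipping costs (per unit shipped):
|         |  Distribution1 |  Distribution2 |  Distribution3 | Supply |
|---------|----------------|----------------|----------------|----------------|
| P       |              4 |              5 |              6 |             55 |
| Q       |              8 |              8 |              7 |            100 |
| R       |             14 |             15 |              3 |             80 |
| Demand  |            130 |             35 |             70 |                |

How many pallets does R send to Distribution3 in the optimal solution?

Optimal shipments:
  P–Distribution1: 55 pallets
  Q–Distribution1: 65 pallets
  Q–Distribution2: 35 pallets
  R–Distribution1: 10 pallets
  R–Distribution3: 70 pallets
Total cost = 1370.
So R→Distribution3 carries 70 pallets.

70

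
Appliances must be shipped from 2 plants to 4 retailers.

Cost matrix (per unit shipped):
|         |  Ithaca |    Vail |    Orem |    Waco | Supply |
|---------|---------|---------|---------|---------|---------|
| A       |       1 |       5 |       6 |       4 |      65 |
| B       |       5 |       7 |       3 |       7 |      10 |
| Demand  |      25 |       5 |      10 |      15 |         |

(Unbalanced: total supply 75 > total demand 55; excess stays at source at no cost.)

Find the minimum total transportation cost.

140

A cheapest plan:
  A→Ithaca: 25 × 1 = 25
  A→Vail: 5 × 5 = 25
  A→Waco: 15 × 4 = 60
  B→Orem: 10 × 3 = 30
Total = 25 + 25 + 60 + 30 = 140.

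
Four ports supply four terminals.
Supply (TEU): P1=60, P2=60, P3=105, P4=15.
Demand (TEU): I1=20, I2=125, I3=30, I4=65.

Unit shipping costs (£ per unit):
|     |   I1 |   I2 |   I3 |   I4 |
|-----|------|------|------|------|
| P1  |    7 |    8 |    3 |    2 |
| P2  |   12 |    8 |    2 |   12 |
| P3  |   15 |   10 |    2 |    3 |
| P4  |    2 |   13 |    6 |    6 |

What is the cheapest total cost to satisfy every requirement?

1340

A cheapest plan:
  P1->I1: 5 × £7 = £35
  P1->I2: 55 × £8 = £440
  P2->I2: 60 × £8 = £480
  P3->I2: 10 × £10 = £100
  P3->I3: 30 × £2 = £60
  P3->I4: 65 × £3 = £195
  P4->I1: 15 × £2 = £30
Total = 35 + 440 + 480 + 100 + 60 + 195 + 30 = £1340.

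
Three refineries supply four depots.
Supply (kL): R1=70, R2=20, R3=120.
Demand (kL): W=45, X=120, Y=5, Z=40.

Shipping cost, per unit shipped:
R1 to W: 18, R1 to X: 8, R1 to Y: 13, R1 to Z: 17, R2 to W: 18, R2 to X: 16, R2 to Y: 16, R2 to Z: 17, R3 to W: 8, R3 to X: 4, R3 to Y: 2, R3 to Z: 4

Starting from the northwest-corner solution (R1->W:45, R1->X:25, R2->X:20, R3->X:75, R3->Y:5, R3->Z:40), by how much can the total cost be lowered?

310

Current plan cost = 45·18 + 25·8 + 20·16 + 75·4 + 5·2 + 40·4 = 1800.
Optimal plan:
  R1->X: 70 kL
  R2->W: 20 kL
  R3->W: 25 kL
  R3->X: 50 kL
  R3->Y: 5 kL
  R3->Z: 40 kL
Optimal cost = 1490.
Saving = 1800 − 1490 = 310.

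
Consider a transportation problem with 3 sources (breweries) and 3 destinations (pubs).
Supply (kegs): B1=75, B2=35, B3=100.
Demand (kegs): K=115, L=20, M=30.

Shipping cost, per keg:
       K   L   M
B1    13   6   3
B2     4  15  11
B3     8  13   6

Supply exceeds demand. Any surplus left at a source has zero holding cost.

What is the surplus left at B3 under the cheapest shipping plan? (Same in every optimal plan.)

Minimum-cost shipments:
  B1→L: 20 × 6 = 120
  B1→M: 30 × 3 = 90
  B2→K: 35 × 4 = 140
  B3→K: 80 × 8 = 640
Total cost = 990.
B3 ships 80 of its 100, leaving 20.

20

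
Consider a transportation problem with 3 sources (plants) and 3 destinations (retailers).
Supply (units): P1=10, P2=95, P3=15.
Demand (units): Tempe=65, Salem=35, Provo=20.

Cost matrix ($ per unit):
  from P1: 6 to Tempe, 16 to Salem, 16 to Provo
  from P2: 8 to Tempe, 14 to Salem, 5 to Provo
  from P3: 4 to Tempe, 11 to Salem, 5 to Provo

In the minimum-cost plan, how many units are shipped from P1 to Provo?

The minimum-cost plan:
  P1->Tempe: 10 × $6 = $60
  P2->Tempe: 40 × $8 = $320
  P2->Salem: 35 × $14 = $490
  P2->Provo: 20 × $5 = $100
  P3->Tempe: 15 × $4 = $60
Total cost = $1030.
The route P1→Provo is not used.

0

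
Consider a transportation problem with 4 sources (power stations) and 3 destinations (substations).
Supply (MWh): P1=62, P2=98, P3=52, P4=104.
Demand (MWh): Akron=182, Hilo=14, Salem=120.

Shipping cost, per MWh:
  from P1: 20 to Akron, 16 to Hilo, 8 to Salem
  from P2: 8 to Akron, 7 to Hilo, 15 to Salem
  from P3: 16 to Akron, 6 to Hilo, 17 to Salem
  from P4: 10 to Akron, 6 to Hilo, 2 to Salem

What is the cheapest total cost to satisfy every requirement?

A cheapest plan:
  P1→Salem: 62 MWh
  P2→Akron: 98 MWh
  P3→Akron: 38 MWh
  P3→Hilo: 14 MWh
  P4→Akron: 46 MWh
  P4→Salem: 58 MWh
Total cost = 2548.

2548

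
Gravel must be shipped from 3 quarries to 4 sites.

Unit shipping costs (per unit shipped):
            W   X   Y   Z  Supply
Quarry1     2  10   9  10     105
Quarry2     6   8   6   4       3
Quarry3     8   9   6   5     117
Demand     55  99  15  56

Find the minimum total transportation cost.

1418

One minimum-cost allocation:
  Quarry1→W: 55 × 2 = 110
  Quarry1→X: 50 × 10 = 500
  Quarry2→X: 3 × 8 = 24
  Quarry3→X: 46 × 9 = 414
  Quarry3→Y: 15 × 6 = 90
  Quarry3→Z: 56 × 5 = 280
Total = 110 + 500 + 24 + 414 + 90 + 280 = 1418.
(Supply check: Quarry1 ships 105; Quarry2 ships 3; Quarry3 ships 117.)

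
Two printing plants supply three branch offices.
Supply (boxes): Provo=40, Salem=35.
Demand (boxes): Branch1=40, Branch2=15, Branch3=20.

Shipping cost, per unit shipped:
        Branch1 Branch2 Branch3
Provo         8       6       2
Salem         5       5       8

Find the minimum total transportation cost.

One minimum-cost allocation:
  Provo->Branch1: 5 × 8 = 40
  Provo->Branch2: 15 × 6 = 90
  Provo->Branch3: 20 × 2 = 40
  Salem->Branch1: 35 × 5 = 175
Total = 40 + 90 + 40 + 175 = 345.

345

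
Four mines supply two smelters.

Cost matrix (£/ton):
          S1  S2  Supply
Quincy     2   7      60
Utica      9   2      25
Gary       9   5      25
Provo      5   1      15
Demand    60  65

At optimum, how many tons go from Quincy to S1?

60

Solving gives:
  Quincy->S1: 60 tons
  Utica->S2: 25 tons
  Gary->S2: 25 tons
  Provo->S2: 15 tons
Total cost = £310.
So Quincy→S1 carries 60 tons.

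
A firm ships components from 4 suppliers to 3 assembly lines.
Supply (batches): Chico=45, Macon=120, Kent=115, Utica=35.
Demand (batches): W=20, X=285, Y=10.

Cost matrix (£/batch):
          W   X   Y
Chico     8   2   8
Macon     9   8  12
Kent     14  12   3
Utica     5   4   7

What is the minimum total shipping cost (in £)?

2500

One minimum-cost allocation:
  Chico–X: 45 × £2 = £90
  Macon–X: 120 × £8 = £960
  Kent–X: 105 × £12 = £1260
  Kent–Y: 10 × £3 = £30
  Utica–W: 20 × £5 = £100
  Utica–X: 15 × £4 = £60
Total = 90 + 960 + 1260 + 30 + 100 + 60 = £2500.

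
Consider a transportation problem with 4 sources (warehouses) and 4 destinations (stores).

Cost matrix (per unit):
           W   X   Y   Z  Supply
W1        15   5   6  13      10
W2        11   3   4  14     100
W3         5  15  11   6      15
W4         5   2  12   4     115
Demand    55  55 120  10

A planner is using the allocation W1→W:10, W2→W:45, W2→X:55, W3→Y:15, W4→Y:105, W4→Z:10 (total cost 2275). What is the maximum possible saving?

Current plan cost = 10·15 + 45·11 + 55·3 + 15·11 + 105·12 + 10·4 = 2275.
Optimal plan:
  W1→Y: 10 × 6 = 60
  W2→Y: 100 × 4 = 400
  W3→W: 5 × 5 = 25
  W3→Y: 10 × 11 = 110
  W4→W: 50 × 5 = 250
  W4→X: 55 × 2 = 110
  W4→Z: 10 × 4 = 40
Optimal cost = 995.
Saving = 2275 − 995 = 1280.

1280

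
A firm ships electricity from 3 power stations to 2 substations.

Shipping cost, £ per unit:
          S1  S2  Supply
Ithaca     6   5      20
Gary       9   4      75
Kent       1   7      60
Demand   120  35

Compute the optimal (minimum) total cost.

One minimum-cost allocation:
  Ithaca->S1: 20 × £6 = £120
  Gary->S1: 40 × £9 = £360
  Gary->S2: 35 × £4 = £140
  Kent->S1: 60 × £1 = £60
Total = 120 + 360 + 140 + 60 = £680.

680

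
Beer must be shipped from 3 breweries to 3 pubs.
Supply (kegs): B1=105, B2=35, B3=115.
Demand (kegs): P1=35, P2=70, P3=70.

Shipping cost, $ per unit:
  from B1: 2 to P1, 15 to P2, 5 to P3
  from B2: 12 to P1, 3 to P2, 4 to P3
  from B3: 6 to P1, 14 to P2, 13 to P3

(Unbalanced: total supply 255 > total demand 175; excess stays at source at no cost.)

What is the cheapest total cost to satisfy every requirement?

1015

Optimal allocation:
  B1–P1: 35 × $2 = $70
  B1–P3: 70 × $5 = $350
  B2–P2: 35 × $3 = $105
  B3–P2: 35 × $14 = $490
Total = 70 + 350 + 105 + 490 = $1015.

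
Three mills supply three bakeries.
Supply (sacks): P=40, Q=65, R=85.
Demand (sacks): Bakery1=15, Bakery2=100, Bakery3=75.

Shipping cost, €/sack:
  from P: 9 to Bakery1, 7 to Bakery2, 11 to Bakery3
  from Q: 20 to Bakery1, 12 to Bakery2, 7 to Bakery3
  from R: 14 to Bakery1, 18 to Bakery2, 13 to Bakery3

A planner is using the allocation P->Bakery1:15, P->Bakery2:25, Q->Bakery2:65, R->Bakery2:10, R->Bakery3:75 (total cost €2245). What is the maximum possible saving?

90

Current plan cost = 15·9 + 25·7 + 65·12 + 10·18 + 75·13 = €2245.
Optimal plan:
  P->Bakery2: 40 × €7 = €280
  Q->Bakery3: 65 × €7 = €455
  R->Bakery1: 15 × €14 = €210
  R->Bakery2: 60 × €18 = €1080
  R->Bakery3: 10 × €13 = €130
Optimal cost = €2155.
Saving = 2245 − 2155 = €90.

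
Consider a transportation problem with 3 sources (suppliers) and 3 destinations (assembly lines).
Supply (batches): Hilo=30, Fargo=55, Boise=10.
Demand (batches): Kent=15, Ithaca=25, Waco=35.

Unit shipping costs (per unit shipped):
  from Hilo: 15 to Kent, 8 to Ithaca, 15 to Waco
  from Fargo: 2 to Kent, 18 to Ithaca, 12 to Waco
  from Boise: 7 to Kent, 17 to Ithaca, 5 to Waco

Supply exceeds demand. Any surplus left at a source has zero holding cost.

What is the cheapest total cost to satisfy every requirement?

580

An optimal shipping plan:
  Hilo to Ithaca: 25 × 8 = 200
  Fargo to Kent: 15 × 2 = 30
  Fargo to Waco: 25 × 12 = 300
  Boise to Waco: 10 × 5 = 50
Total = 200 + 30 + 300 + 50 = 580.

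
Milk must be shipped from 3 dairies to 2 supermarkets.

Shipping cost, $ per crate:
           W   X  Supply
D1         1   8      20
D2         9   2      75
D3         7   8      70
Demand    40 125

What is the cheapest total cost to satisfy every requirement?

An optimal shipping plan:
  D1→W: 20 × $1 = $20
  D2→X: 75 × $2 = $150
  D3→W: 20 × $7 = $140
  D3→X: 50 × $8 = $400
Total = 20 + 150 + 140 + 400 = $710.

710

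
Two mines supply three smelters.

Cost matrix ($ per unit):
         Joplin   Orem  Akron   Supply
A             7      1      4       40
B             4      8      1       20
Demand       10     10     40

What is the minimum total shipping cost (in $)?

180

An optimal shipping plan:
  A→Joplin: 10 tons
  A→Orem: 10 tons
  A→Akron: 20 tons
  B→Akron: 20 tons
Total cost = $180.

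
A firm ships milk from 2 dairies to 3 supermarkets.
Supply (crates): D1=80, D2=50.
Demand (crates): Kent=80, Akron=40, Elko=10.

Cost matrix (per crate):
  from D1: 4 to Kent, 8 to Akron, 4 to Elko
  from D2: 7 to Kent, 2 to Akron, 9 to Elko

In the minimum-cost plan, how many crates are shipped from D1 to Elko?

10

The minimum-cost plan:
  D1→Kent: 70 × 4 = 280
  D1→Elko: 10 × 4 = 40
  D2→Kent: 10 × 7 = 70
  D2→Akron: 40 × 2 = 80
Total cost = 470.
So D1→Elko carries 10 crates.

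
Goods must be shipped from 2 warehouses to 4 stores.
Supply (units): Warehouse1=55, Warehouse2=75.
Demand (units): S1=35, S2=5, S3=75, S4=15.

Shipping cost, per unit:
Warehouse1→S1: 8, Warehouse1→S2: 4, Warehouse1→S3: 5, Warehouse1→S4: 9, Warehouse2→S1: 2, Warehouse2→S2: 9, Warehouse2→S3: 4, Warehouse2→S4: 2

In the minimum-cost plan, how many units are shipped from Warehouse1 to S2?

5

Solving gives:
  Warehouse1→S2: 5 units
  Warehouse1→S3: 50 units
  Warehouse2→S1: 35 units
  Warehouse2→S3: 25 units
  Warehouse2→S4: 15 units
Total cost = 470.
So Warehouse1→S2 carries 5 units.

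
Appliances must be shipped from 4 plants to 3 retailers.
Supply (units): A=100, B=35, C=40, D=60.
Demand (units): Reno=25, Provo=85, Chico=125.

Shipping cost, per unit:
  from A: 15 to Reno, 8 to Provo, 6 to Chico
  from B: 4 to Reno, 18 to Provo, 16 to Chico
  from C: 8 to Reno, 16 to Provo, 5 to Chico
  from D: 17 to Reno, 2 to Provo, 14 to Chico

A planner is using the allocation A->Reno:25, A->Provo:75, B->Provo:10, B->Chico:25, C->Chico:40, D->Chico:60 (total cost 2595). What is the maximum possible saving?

1365

Current plan cost = 25·15 + 75·8 + 10·18 + 25·16 + 40·5 + 60·14 = 2595.
Optimal plan:
  A->Provo: 25 × 8 = 200
  A->Chico: 75 × 6 = 450
  B->Reno: 25 × 4 = 100
  B->Chico: 10 × 16 = 160
  C->Chico: 40 × 5 = 200
  D->Provo: 60 × 2 = 120
Optimal cost = 1230.
Saving = 2595 − 1230 = 1365.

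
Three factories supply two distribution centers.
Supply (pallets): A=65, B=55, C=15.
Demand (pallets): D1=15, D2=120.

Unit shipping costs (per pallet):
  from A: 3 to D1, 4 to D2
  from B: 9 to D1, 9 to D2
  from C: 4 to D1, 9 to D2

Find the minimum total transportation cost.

815

A cheapest plan:
  A→D2: 65 × 4 = 260
  B→D2: 55 × 9 = 495
  C→D1: 15 × 4 = 60
Total = 260 + 495 + 60 = 815.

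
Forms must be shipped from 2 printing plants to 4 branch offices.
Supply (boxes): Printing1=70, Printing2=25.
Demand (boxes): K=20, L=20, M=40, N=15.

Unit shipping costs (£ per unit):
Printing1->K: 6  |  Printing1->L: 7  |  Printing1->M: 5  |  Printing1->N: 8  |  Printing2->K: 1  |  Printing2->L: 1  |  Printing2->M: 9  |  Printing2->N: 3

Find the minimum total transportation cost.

435

Optimal allocation:
  Printing1 to K: 20 boxes
  Printing1 to M: 40 boxes
  Printing1 to N: 10 boxes
  Printing2 to L: 20 boxes
  Printing2 to N: 5 boxes
Total cost = £435.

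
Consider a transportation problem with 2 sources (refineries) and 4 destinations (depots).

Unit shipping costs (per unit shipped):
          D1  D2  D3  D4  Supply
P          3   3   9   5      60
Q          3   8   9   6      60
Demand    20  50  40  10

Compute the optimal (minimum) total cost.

620

One minimum-cost allocation:
  P to D2: 50 × 3 = 150
  P to D4: 10 × 5 = 50
  Q to D1: 20 × 3 = 60
  Q to D3: 40 × 9 = 360
Total = 150 + 50 + 60 + 360 = 620.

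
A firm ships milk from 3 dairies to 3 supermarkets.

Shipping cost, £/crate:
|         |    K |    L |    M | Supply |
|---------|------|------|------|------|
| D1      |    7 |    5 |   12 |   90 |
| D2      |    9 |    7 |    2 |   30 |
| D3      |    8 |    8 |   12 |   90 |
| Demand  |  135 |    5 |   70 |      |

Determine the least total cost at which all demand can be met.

Optimal allocation:
  D1 to K: 85 × £7 = £595
  D1 to L: 5 × £5 = £25
  D2 to M: 30 × £2 = £60
  D3 to K: 50 × £8 = £400
  D3 to M: 40 × £12 = £480
Total = 595 + 25 + 60 + 400 + 480 = £1560.
(Supply check: D1 ships 90; D2 ships 30; D3 ships 90.)

1560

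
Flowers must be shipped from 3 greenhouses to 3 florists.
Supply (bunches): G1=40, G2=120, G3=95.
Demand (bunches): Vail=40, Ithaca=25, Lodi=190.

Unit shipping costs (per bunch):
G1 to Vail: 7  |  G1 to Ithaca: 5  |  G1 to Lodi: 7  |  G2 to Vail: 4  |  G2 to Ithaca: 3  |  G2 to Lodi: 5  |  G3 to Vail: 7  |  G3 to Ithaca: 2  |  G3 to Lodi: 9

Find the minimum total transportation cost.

1480

Optimal allocation:
  G1 to Lodi: 40 × 7 = 280
  G2 to Lodi: 120 × 5 = 600
  G3 to Vail: 40 × 7 = 280
  G3 to Ithaca: 25 × 2 = 50
  G3 to Lodi: 30 × 9 = 270
Total = 280 + 600 + 280 + 50 + 270 = 1480.
(Supply check: G1 ships 40; G2 ships 120; G3 ships 95.)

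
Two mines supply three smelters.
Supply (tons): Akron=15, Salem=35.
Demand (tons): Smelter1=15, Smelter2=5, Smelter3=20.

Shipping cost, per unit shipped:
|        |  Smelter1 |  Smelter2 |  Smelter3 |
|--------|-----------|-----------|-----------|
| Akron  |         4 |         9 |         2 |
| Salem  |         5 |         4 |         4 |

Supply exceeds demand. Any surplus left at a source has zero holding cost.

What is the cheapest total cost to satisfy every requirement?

145

One minimum-cost allocation:
  Akron→Smelter3: 15 × 2 = 30
  Salem→Smelter1: 15 × 5 = 75
  Salem→Smelter2: 5 × 4 = 20
  Salem→Smelter3: 5 × 4 = 20
Total = 30 + 75 + 20 + 20 = 145.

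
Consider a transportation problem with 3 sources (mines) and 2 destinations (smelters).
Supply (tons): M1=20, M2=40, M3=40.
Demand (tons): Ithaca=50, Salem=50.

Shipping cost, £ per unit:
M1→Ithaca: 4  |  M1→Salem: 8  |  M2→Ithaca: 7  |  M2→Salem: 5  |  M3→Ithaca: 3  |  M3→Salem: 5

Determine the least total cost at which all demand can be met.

420

A cheapest plan:
  M1->Ithaca: 20 × £4 = £80
  M2->Salem: 40 × £5 = £200
  M3->Ithaca: 30 × £3 = £90
  M3->Salem: 10 × £5 = £50
Total = 80 + 200 + 90 + 50 = £420.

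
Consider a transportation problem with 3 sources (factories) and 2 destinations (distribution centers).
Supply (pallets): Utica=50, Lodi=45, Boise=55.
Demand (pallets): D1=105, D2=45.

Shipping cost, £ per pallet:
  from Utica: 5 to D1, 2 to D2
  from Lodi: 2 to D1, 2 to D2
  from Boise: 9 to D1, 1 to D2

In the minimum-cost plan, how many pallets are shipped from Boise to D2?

Solving gives:
  Utica to D1: 50 × £5 = £250
  Lodi to D1: 45 × £2 = £90
  Boise to D1: 10 × £9 = £90
  Boise to D2: 45 × £1 = £45
Total cost = £475.
So Boise→D2 carries 45 pallets.

45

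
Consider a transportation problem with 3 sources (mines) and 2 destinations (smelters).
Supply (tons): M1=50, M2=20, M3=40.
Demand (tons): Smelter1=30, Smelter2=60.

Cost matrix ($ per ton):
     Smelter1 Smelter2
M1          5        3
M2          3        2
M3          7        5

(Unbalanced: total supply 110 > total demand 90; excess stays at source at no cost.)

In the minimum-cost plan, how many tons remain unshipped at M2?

An optimal plan:
  M1->Smelter2: 50 × $3 = $150
  M2->Smelter1: 20 × $3 = $60
  M3->Smelter1: 10 × $7 = $70
  M3->Smelter2: 10 × $5 = $50
Total cost = $330.
M2 ships 20 of its 20, leaving 0.

0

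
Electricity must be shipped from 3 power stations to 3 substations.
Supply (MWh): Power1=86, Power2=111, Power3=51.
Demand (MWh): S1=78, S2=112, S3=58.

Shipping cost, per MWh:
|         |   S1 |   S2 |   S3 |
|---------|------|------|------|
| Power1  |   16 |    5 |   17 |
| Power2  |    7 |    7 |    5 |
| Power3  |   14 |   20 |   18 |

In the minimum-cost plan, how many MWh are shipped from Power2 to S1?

27

Optimal shipments:
  Power1 to S2: 86 × 5 = 430
  Power2 to S1: 27 × 7 = 189
  Power2 to S2: 26 × 7 = 182
  Power2 to S3: 58 × 5 = 290
  Power3 to S1: 51 × 14 = 714
Total cost = 1805.
So Power2→S1 carries 27 MWh.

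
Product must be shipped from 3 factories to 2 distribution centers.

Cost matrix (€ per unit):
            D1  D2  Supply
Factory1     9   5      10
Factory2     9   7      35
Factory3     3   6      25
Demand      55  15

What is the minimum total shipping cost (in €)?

Optimal allocation:
  Factory1 to D2: 10 × €5 = €50
  Factory2 to D1: 30 × €9 = €270
  Factory2 to D2: 5 × €7 = €35
  Factory3 to D1: 25 × €3 = €75
Total = 50 + 270 + 35 + 75 = €430.

430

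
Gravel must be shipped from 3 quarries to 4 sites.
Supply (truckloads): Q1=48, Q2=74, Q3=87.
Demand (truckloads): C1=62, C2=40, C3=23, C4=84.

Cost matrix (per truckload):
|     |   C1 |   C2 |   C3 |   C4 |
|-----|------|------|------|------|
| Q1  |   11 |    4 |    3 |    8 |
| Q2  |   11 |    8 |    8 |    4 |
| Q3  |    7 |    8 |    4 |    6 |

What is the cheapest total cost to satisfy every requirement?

1034

A cheapest plan:
  Q1–C2: 40 × 4 = 160
  Q1–C3: 8 × 3 = 24
  Q2–C4: 74 × 4 = 296
  Q3–C1: 62 × 7 = 434
  Q3–C3: 15 × 4 = 60
  Q3–C4: 10 × 6 = 60
Total = 160 + 24 + 296 + 434 + 60 + 60 = 1034.
(Supply check: Q1 ships 48; Q2 ships 74; Q3 ships 87.)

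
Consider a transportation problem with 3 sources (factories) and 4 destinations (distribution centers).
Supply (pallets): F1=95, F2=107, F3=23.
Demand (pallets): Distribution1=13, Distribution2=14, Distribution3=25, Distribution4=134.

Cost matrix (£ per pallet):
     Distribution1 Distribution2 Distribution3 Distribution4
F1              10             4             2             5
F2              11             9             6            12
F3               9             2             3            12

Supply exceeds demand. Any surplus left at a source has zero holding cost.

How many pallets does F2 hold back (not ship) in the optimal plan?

Minimum-cost shipments:
  F1→Distribution4: 95 × £5 = £475
  F2→Distribution1: 13 × £11 = £143
  F2→Distribution3: 16 × £6 = £96
  F2→Distribution4: 39 × £12 = £468
  F3→Distribution2: 14 × £2 = £28
  F3→Distribution3: 9 × £3 = £27
Total cost = £1237.
F2 ships 68 of its 107, leaving 39.

39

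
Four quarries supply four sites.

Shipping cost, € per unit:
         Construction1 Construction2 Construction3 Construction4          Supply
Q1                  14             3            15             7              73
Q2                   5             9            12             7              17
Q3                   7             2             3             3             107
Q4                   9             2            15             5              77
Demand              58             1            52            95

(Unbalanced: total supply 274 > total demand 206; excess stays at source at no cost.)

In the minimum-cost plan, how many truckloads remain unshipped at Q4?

An optimal plan:
  Q1 to Construction2: 1 × €3 = €3
  Q1 to Construction4: 4 × €7 = €28
  Q2 to Construction1: 17 × €5 = €85
  Q3 to Construction3: 52 × €3 = €156
  Q3 to Construction4: 55 × €3 = €165
  Q4 to Construction1: 41 × €9 = €369
  Q4 to Construction4: 36 × €5 = €180
Total cost = €986.
Q4 ships 77 of its 77, leaving 0.

0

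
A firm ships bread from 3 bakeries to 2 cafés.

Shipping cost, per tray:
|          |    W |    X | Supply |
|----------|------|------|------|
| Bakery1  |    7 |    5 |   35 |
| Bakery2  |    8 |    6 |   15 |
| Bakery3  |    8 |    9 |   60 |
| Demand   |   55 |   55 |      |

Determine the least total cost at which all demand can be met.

Optimal allocation:
  Bakery1->X: 35 × 5 = 175
  Bakery2->X: 15 × 6 = 90
  Bakery3->W: 55 × 8 = 440
  Bakery3->X: 5 × 9 = 45
Total = 175 + 90 + 440 + 45 = 750.
(Supply check: Bakery1 ships 35; Bakery2 ships 15; Bakery3 ships 60.)

750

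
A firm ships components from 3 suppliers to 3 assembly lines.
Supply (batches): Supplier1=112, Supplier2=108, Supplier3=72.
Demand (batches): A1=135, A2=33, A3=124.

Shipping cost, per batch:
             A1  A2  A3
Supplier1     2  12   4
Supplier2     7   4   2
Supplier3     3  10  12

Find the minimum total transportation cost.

One minimum-cost allocation:
  Supplier1->A1: 63 × 2 = 126
  Supplier1->A3: 49 × 4 = 196
  Supplier2->A2: 33 × 4 = 132
  Supplier2->A3: 75 × 2 = 150
  Supplier3->A1: 72 × 3 = 216
Total = 126 + 196 + 132 + 150 + 216 = 820.

820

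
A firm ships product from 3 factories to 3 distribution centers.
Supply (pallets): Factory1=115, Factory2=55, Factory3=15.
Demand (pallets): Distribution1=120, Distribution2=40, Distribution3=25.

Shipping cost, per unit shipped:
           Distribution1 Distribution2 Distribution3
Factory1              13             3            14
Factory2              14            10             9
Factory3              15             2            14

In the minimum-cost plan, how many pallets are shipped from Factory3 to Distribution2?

Solving gives:
  Factory1 to Distribution1: 90 × 13 = 1170
  Factory1 to Distribution2: 25 × 3 = 75
  Factory2 to Distribution1: 30 × 14 = 420
  Factory2 to Distribution3: 25 × 9 = 225
  Factory3 to Distribution2: 15 × 2 = 30
Total cost = 1920.
So Factory3→Distribution2 carries 15 pallets.

15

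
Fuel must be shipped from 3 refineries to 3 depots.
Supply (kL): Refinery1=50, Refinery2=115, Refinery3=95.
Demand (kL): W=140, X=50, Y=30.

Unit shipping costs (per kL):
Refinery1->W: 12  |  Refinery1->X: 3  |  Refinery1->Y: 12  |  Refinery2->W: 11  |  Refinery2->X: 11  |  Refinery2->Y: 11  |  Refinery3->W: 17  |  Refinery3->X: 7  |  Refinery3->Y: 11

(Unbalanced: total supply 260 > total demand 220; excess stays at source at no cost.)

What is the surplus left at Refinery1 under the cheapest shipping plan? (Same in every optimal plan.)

An optimal plan:
  Refinery1 to W: 25 × 12 = 300
  Refinery1 to X: 25 × 3 = 75
  Refinery2 to W: 115 × 11 = 1265
  Refinery3 to X: 25 × 7 = 175
  Refinery3 to Y: 30 × 11 = 330
Total cost = 2145.
Refinery1 ships 50 of its 50, leaving 0.

0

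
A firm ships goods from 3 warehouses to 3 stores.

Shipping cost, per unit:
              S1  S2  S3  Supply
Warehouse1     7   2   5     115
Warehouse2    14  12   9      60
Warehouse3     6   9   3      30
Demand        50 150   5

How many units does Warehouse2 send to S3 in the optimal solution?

Optimal shipments:
  Warehouse1–S2: 115 × 2 = 230
  Warehouse2–S1: 20 × 14 = 280
  Warehouse2–S2: 35 × 12 = 420
  Warehouse2–S3: 5 × 9 = 45
  Warehouse3–S1: 30 × 6 = 180
Total cost = 1155.
So Warehouse2→S3 carries 5 units.

5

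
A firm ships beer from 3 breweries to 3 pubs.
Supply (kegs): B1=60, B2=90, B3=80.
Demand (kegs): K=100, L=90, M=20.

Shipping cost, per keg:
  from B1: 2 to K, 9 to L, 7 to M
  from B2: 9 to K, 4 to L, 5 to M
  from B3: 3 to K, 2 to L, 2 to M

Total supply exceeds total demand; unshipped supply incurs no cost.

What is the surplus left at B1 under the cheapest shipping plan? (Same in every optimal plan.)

Minimum-cost shipments:
  B1 to K: 60 × 2 = 120
  B2 to L: 70 × 4 = 280
  B3 to K: 40 × 3 = 120
  B3 to L: 20 × 2 = 40
  B3 to M: 20 × 2 = 40
Total cost = 600.
B1 ships 60 of its 60, leaving 0.

0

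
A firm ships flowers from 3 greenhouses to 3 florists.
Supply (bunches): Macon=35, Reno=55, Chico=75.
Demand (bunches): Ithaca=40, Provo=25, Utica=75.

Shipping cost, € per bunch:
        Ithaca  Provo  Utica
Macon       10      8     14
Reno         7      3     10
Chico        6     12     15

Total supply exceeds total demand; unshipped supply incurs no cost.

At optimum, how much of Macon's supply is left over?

Minimum-cost shipments:
  Macon–Utica: 35 × €14 = €490
  Reno–Provo: 25 × €3 = €75
  Reno–Utica: 30 × €10 = €300
  Chico–Ithaca: 40 × €6 = €240
  Chico–Utica: 10 × €15 = €150
Total cost = €1255.
Macon ships 35 of its 35, leaving 0.

0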